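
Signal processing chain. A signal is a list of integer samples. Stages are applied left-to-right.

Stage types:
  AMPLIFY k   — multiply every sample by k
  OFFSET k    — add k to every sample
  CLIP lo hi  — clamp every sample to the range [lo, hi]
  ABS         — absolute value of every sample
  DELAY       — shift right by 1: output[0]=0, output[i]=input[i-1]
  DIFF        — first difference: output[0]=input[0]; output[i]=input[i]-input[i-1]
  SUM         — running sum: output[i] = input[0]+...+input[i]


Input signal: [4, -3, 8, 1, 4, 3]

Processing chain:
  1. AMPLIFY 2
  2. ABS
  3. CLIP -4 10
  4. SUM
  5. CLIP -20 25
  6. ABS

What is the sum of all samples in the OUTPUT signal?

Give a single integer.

Answer: 121

Derivation:
Input: [4, -3, 8, 1, 4, 3]
Stage 1 (AMPLIFY 2): 4*2=8, -3*2=-6, 8*2=16, 1*2=2, 4*2=8, 3*2=6 -> [8, -6, 16, 2, 8, 6]
Stage 2 (ABS): |8|=8, |-6|=6, |16|=16, |2|=2, |8|=8, |6|=6 -> [8, 6, 16, 2, 8, 6]
Stage 3 (CLIP -4 10): clip(8,-4,10)=8, clip(6,-4,10)=6, clip(16,-4,10)=10, clip(2,-4,10)=2, clip(8,-4,10)=8, clip(6,-4,10)=6 -> [8, 6, 10, 2, 8, 6]
Stage 4 (SUM): sum[0..0]=8, sum[0..1]=14, sum[0..2]=24, sum[0..3]=26, sum[0..4]=34, sum[0..5]=40 -> [8, 14, 24, 26, 34, 40]
Stage 5 (CLIP -20 25): clip(8,-20,25)=8, clip(14,-20,25)=14, clip(24,-20,25)=24, clip(26,-20,25)=25, clip(34,-20,25)=25, clip(40,-20,25)=25 -> [8, 14, 24, 25, 25, 25]
Stage 6 (ABS): |8|=8, |14|=14, |24|=24, |25|=25, |25|=25, |25|=25 -> [8, 14, 24, 25, 25, 25]
Output sum: 121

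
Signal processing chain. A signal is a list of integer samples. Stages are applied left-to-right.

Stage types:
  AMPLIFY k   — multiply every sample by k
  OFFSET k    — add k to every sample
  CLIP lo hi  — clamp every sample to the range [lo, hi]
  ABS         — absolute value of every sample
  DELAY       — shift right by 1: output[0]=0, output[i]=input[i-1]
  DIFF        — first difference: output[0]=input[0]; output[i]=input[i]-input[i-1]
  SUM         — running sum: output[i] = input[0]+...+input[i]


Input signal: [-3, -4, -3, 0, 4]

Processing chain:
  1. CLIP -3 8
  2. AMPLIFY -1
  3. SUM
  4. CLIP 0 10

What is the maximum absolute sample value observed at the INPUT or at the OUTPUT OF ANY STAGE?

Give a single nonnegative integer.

Input: [-3, -4, -3, 0, 4] (max |s|=4)
Stage 1 (CLIP -3 8): clip(-3,-3,8)=-3, clip(-4,-3,8)=-3, clip(-3,-3,8)=-3, clip(0,-3,8)=0, clip(4,-3,8)=4 -> [-3, -3, -3, 0, 4] (max |s|=4)
Stage 2 (AMPLIFY -1): -3*-1=3, -3*-1=3, -3*-1=3, 0*-1=0, 4*-1=-4 -> [3, 3, 3, 0, -4] (max |s|=4)
Stage 3 (SUM): sum[0..0]=3, sum[0..1]=6, sum[0..2]=9, sum[0..3]=9, sum[0..4]=5 -> [3, 6, 9, 9, 5] (max |s|=9)
Stage 4 (CLIP 0 10): clip(3,0,10)=3, clip(6,0,10)=6, clip(9,0,10)=9, clip(9,0,10)=9, clip(5,0,10)=5 -> [3, 6, 9, 9, 5] (max |s|=9)
Overall max amplitude: 9

Answer: 9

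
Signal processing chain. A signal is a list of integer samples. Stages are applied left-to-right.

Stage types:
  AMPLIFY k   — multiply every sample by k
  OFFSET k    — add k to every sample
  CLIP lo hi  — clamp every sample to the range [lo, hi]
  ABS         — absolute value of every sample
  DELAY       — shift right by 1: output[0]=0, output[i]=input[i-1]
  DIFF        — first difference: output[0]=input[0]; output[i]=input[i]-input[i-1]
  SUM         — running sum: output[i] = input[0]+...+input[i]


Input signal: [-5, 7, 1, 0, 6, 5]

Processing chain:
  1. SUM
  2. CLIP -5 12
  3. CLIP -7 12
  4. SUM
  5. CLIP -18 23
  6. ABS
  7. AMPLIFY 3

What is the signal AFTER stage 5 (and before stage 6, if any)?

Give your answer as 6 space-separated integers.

Input: [-5, 7, 1, 0, 6, 5]
Stage 1 (SUM): sum[0..0]=-5, sum[0..1]=2, sum[0..2]=3, sum[0..3]=3, sum[0..4]=9, sum[0..5]=14 -> [-5, 2, 3, 3, 9, 14]
Stage 2 (CLIP -5 12): clip(-5,-5,12)=-5, clip(2,-5,12)=2, clip(3,-5,12)=3, clip(3,-5,12)=3, clip(9,-5,12)=9, clip(14,-5,12)=12 -> [-5, 2, 3, 3, 9, 12]
Stage 3 (CLIP -7 12): clip(-5,-7,12)=-5, clip(2,-7,12)=2, clip(3,-7,12)=3, clip(3,-7,12)=3, clip(9,-7,12)=9, clip(12,-7,12)=12 -> [-5, 2, 3, 3, 9, 12]
Stage 4 (SUM): sum[0..0]=-5, sum[0..1]=-3, sum[0..2]=0, sum[0..3]=3, sum[0..4]=12, sum[0..5]=24 -> [-5, -3, 0, 3, 12, 24]
Stage 5 (CLIP -18 23): clip(-5,-18,23)=-5, clip(-3,-18,23)=-3, clip(0,-18,23)=0, clip(3,-18,23)=3, clip(12,-18,23)=12, clip(24,-18,23)=23 -> [-5, -3, 0, 3, 12, 23]

Answer: -5 -3 0 3 12 23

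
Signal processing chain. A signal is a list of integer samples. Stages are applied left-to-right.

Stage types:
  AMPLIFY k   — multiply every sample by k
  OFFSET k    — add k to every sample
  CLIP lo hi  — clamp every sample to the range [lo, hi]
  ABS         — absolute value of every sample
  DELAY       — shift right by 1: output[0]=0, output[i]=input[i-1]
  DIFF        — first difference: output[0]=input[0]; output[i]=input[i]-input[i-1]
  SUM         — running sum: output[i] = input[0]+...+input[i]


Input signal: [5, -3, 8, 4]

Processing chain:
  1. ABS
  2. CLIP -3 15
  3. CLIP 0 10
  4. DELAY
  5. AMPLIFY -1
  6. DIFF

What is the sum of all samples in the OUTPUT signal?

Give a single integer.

Answer: -8

Derivation:
Input: [5, -3, 8, 4]
Stage 1 (ABS): |5|=5, |-3|=3, |8|=8, |4|=4 -> [5, 3, 8, 4]
Stage 2 (CLIP -3 15): clip(5,-3,15)=5, clip(3,-3,15)=3, clip(8,-3,15)=8, clip(4,-3,15)=4 -> [5, 3, 8, 4]
Stage 3 (CLIP 0 10): clip(5,0,10)=5, clip(3,0,10)=3, clip(8,0,10)=8, clip(4,0,10)=4 -> [5, 3, 8, 4]
Stage 4 (DELAY): [0, 5, 3, 8] = [0, 5, 3, 8] -> [0, 5, 3, 8]
Stage 5 (AMPLIFY -1): 0*-1=0, 5*-1=-5, 3*-1=-3, 8*-1=-8 -> [0, -5, -3, -8]
Stage 6 (DIFF): s[0]=0, -5-0=-5, -3--5=2, -8--3=-5 -> [0, -5, 2, -5]
Output sum: -8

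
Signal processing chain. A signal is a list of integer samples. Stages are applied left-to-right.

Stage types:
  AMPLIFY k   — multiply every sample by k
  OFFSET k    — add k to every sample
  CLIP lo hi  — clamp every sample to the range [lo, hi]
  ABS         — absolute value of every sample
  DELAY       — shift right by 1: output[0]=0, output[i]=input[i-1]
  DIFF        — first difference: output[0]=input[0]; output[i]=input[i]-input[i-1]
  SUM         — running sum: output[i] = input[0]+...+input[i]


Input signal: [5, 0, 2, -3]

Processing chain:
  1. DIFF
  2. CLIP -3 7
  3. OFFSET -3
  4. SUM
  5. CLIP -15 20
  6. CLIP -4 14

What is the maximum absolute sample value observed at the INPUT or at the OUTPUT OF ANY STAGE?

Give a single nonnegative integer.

Answer: 11

Derivation:
Input: [5, 0, 2, -3] (max |s|=5)
Stage 1 (DIFF): s[0]=5, 0-5=-5, 2-0=2, -3-2=-5 -> [5, -5, 2, -5] (max |s|=5)
Stage 2 (CLIP -3 7): clip(5,-3,7)=5, clip(-5,-3,7)=-3, clip(2,-3,7)=2, clip(-5,-3,7)=-3 -> [5, -3, 2, -3] (max |s|=5)
Stage 3 (OFFSET -3): 5+-3=2, -3+-3=-6, 2+-3=-1, -3+-3=-6 -> [2, -6, -1, -6] (max |s|=6)
Stage 4 (SUM): sum[0..0]=2, sum[0..1]=-4, sum[0..2]=-5, sum[0..3]=-11 -> [2, -4, -5, -11] (max |s|=11)
Stage 5 (CLIP -15 20): clip(2,-15,20)=2, clip(-4,-15,20)=-4, clip(-5,-15,20)=-5, clip(-11,-15,20)=-11 -> [2, -4, -5, -11] (max |s|=11)
Stage 6 (CLIP -4 14): clip(2,-4,14)=2, clip(-4,-4,14)=-4, clip(-5,-4,14)=-4, clip(-11,-4,14)=-4 -> [2, -4, -4, -4] (max |s|=4)
Overall max amplitude: 11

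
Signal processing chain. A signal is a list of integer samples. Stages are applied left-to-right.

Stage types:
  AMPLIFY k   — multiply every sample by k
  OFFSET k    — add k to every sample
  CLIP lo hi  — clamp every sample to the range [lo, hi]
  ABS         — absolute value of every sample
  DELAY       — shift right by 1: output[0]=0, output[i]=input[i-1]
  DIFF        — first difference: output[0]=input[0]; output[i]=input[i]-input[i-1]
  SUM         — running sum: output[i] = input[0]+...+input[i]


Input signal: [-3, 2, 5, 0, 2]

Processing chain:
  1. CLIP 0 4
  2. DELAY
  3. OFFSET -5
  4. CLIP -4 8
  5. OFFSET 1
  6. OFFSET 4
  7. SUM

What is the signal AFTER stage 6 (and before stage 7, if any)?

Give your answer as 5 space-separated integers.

Input: [-3, 2, 5, 0, 2]
Stage 1 (CLIP 0 4): clip(-3,0,4)=0, clip(2,0,4)=2, clip(5,0,4)=4, clip(0,0,4)=0, clip(2,0,4)=2 -> [0, 2, 4, 0, 2]
Stage 2 (DELAY): [0, 0, 2, 4, 0] = [0, 0, 2, 4, 0] -> [0, 0, 2, 4, 0]
Stage 3 (OFFSET -5): 0+-5=-5, 0+-5=-5, 2+-5=-3, 4+-5=-1, 0+-5=-5 -> [-5, -5, -3, -1, -5]
Stage 4 (CLIP -4 8): clip(-5,-4,8)=-4, clip(-5,-4,8)=-4, clip(-3,-4,8)=-3, clip(-1,-4,8)=-1, clip(-5,-4,8)=-4 -> [-4, -4, -3, -1, -4]
Stage 5 (OFFSET 1): -4+1=-3, -4+1=-3, -3+1=-2, -1+1=0, -4+1=-3 -> [-3, -3, -2, 0, -3]
Stage 6 (OFFSET 4): -3+4=1, -3+4=1, -2+4=2, 0+4=4, -3+4=1 -> [1, 1, 2, 4, 1]

Answer: 1 1 2 4 1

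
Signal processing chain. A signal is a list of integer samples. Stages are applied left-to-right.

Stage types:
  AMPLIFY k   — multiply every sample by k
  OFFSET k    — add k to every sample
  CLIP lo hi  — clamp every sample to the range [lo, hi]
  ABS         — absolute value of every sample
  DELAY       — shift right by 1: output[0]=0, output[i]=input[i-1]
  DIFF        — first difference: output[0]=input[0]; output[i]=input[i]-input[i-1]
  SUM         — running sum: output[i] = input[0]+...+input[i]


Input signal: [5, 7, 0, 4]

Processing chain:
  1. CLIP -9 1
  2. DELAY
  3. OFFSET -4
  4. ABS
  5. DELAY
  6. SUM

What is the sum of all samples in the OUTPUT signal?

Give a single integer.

Answer: 21

Derivation:
Input: [5, 7, 0, 4]
Stage 1 (CLIP -9 1): clip(5,-9,1)=1, clip(7,-9,1)=1, clip(0,-9,1)=0, clip(4,-9,1)=1 -> [1, 1, 0, 1]
Stage 2 (DELAY): [0, 1, 1, 0] = [0, 1, 1, 0] -> [0, 1, 1, 0]
Stage 3 (OFFSET -4): 0+-4=-4, 1+-4=-3, 1+-4=-3, 0+-4=-4 -> [-4, -3, -3, -4]
Stage 4 (ABS): |-4|=4, |-3|=3, |-3|=3, |-4|=4 -> [4, 3, 3, 4]
Stage 5 (DELAY): [0, 4, 3, 3] = [0, 4, 3, 3] -> [0, 4, 3, 3]
Stage 6 (SUM): sum[0..0]=0, sum[0..1]=4, sum[0..2]=7, sum[0..3]=10 -> [0, 4, 7, 10]
Output sum: 21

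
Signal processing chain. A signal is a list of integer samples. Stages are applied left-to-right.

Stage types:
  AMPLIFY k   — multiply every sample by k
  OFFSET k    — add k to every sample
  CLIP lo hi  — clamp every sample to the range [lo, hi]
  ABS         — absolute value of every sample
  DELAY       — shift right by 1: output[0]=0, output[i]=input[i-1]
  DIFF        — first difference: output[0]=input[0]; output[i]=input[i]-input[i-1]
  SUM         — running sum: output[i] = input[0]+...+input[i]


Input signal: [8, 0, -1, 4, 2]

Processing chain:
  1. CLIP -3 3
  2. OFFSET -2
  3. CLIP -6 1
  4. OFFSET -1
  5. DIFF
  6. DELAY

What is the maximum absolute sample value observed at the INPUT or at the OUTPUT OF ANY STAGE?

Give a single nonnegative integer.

Input: [8, 0, -1, 4, 2] (max |s|=8)
Stage 1 (CLIP -3 3): clip(8,-3,3)=3, clip(0,-3,3)=0, clip(-1,-3,3)=-1, clip(4,-3,3)=3, clip(2,-3,3)=2 -> [3, 0, -1, 3, 2] (max |s|=3)
Stage 2 (OFFSET -2): 3+-2=1, 0+-2=-2, -1+-2=-3, 3+-2=1, 2+-2=0 -> [1, -2, -3, 1, 0] (max |s|=3)
Stage 3 (CLIP -6 1): clip(1,-6,1)=1, clip(-2,-6,1)=-2, clip(-3,-6,1)=-3, clip(1,-6,1)=1, clip(0,-6,1)=0 -> [1, -2, -3, 1, 0] (max |s|=3)
Stage 4 (OFFSET -1): 1+-1=0, -2+-1=-3, -3+-1=-4, 1+-1=0, 0+-1=-1 -> [0, -3, -4, 0, -1] (max |s|=4)
Stage 5 (DIFF): s[0]=0, -3-0=-3, -4--3=-1, 0--4=4, -1-0=-1 -> [0, -3, -1, 4, -1] (max |s|=4)
Stage 6 (DELAY): [0, 0, -3, -1, 4] = [0, 0, -3, -1, 4] -> [0, 0, -3, -1, 4] (max |s|=4)
Overall max amplitude: 8

Answer: 8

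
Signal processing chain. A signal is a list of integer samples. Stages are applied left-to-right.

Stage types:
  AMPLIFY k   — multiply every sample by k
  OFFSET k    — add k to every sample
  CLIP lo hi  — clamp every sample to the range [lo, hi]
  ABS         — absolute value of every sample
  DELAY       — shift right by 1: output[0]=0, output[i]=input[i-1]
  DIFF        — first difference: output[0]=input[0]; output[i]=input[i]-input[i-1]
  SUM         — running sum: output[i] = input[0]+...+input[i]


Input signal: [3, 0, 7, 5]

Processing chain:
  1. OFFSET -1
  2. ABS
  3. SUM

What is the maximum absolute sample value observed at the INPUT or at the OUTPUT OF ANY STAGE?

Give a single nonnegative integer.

Answer: 13

Derivation:
Input: [3, 0, 7, 5] (max |s|=7)
Stage 1 (OFFSET -1): 3+-1=2, 0+-1=-1, 7+-1=6, 5+-1=4 -> [2, -1, 6, 4] (max |s|=6)
Stage 2 (ABS): |2|=2, |-1|=1, |6|=6, |4|=4 -> [2, 1, 6, 4] (max |s|=6)
Stage 3 (SUM): sum[0..0]=2, sum[0..1]=3, sum[0..2]=9, sum[0..3]=13 -> [2, 3, 9, 13] (max |s|=13)
Overall max amplitude: 13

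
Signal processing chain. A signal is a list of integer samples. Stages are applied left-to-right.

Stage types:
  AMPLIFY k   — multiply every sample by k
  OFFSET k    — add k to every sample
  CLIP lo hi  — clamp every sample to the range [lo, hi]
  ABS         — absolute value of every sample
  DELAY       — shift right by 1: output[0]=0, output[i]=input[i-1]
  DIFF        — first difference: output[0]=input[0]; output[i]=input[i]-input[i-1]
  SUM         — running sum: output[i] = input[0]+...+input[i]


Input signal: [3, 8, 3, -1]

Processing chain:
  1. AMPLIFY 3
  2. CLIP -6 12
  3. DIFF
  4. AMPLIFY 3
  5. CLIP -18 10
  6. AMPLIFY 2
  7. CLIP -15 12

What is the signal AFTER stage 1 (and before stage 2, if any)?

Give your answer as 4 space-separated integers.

Input: [3, 8, 3, -1]
Stage 1 (AMPLIFY 3): 3*3=9, 8*3=24, 3*3=9, -1*3=-3 -> [9, 24, 9, -3]

Answer: 9 24 9 -3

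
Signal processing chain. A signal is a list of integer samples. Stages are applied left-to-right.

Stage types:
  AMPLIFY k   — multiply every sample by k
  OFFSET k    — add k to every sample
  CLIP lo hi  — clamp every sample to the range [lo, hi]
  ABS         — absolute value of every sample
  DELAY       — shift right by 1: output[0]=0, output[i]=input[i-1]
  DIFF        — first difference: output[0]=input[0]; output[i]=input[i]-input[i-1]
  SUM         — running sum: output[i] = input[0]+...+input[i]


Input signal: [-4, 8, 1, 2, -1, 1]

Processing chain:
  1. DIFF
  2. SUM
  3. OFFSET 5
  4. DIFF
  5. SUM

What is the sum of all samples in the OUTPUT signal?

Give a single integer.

Input: [-4, 8, 1, 2, -1, 1]
Stage 1 (DIFF): s[0]=-4, 8--4=12, 1-8=-7, 2-1=1, -1-2=-3, 1--1=2 -> [-4, 12, -7, 1, -3, 2]
Stage 2 (SUM): sum[0..0]=-4, sum[0..1]=8, sum[0..2]=1, sum[0..3]=2, sum[0..4]=-1, sum[0..5]=1 -> [-4, 8, 1, 2, -1, 1]
Stage 3 (OFFSET 5): -4+5=1, 8+5=13, 1+5=6, 2+5=7, -1+5=4, 1+5=6 -> [1, 13, 6, 7, 4, 6]
Stage 4 (DIFF): s[0]=1, 13-1=12, 6-13=-7, 7-6=1, 4-7=-3, 6-4=2 -> [1, 12, -7, 1, -3, 2]
Stage 5 (SUM): sum[0..0]=1, sum[0..1]=13, sum[0..2]=6, sum[0..3]=7, sum[0..4]=4, sum[0..5]=6 -> [1, 13, 6, 7, 4, 6]
Output sum: 37

Answer: 37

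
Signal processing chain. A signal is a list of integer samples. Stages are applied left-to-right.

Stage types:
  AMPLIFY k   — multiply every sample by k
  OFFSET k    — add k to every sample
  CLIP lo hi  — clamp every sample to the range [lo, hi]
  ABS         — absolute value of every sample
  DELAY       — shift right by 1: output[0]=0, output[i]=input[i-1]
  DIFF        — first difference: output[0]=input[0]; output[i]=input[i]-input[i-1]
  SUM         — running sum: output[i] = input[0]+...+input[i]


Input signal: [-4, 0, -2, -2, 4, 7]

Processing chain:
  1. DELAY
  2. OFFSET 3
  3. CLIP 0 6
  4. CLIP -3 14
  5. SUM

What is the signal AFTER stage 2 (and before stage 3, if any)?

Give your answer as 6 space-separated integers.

Answer: 3 -1 3 1 1 7

Derivation:
Input: [-4, 0, -2, -2, 4, 7]
Stage 1 (DELAY): [0, -4, 0, -2, -2, 4] = [0, -4, 0, -2, -2, 4] -> [0, -4, 0, -2, -2, 4]
Stage 2 (OFFSET 3): 0+3=3, -4+3=-1, 0+3=3, -2+3=1, -2+3=1, 4+3=7 -> [3, -1, 3, 1, 1, 7]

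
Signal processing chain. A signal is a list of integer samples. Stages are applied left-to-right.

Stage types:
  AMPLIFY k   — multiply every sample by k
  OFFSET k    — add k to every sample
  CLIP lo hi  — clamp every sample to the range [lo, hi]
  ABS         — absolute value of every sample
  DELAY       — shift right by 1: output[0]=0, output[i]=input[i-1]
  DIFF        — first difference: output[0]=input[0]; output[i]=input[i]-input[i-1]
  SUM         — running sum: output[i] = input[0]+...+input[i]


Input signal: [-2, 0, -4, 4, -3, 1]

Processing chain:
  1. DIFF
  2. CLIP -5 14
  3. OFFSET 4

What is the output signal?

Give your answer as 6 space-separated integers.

Input: [-2, 0, -4, 4, -3, 1]
Stage 1 (DIFF): s[0]=-2, 0--2=2, -4-0=-4, 4--4=8, -3-4=-7, 1--3=4 -> [-2, 2, -4, 8, -7, 4]
Stage 2 (CLIP -5 14): clip(-2,-5,14)=-2, clip(2,-5,14)=2, clip(-4,-5,14)=-4, clip(8,-5,14)=8, clip(-7,-5,14)=-5, clip(4,-5,14)=4 -> [-2, 2, -4, 8, -5, 4]
Stage 3 (OFFSET 4): -2+4=2, 2+4=6, -4+4=0, 8+4=12, -5+4=-1, 4+4=8 -> [2, 6, 0, 12, -1, 8]

Answer: 2 6 0 12 -1 8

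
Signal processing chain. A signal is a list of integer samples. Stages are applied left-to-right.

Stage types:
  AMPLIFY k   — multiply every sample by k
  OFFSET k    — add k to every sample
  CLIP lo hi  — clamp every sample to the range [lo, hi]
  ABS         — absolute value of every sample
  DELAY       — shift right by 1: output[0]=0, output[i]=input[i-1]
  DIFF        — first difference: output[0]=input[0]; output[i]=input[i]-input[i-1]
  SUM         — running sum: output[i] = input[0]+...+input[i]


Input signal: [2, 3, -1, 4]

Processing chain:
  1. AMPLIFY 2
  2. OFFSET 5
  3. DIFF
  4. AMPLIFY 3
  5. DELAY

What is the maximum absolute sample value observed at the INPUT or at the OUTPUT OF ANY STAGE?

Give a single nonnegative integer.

Answer: 30

Derivation:
Input: [2, 3, -1, 4] (max |s|=4)
Stage 1 (AMPLIFY 2): 2*2=4, 3*2=6, -1*2=-2, 4*2=8 -> [4, 6, -2, 8] (max |s|=8)
Stage 2 (OFFSET 5): 4+5=9, 6+5=11, -2+5=3, 8+5=13 -> [9, 11, 3, 13] (max |s|=13)
Stage 3 (DIFF): s[0]=9, 11-9=2, 3-11=-8, 13-3=10 -> [9, 2, -8, 10] (max |s|=10)
Stage 4 (AMPLIFY 3): 9*3=27, 2*3=6, -8*3=-24, 10*3=30 -> [27, 6, -24, 30] (max |s|=30)
Stage 5 (DELAY): [0, 27, 6, -24] = [0, 27, 6, -24] -> [0, 27, 6, -24] (max |s|=27)
Overall max amplitude: 30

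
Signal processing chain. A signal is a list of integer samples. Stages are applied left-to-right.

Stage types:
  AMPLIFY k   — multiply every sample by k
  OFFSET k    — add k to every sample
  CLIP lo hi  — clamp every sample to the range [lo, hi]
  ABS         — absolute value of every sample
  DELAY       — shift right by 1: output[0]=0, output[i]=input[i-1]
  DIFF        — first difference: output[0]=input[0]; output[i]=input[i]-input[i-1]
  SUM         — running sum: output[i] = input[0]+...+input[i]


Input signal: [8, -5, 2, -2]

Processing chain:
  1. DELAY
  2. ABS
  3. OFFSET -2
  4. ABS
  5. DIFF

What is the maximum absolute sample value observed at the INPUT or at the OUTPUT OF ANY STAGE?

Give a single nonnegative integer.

Answer: 8

Derivation:
Input: [8, -5, 2, -2] (max |s|=8)
Stage 1 (DELAY): [0, 8, -5, 2] = [0, 8, -5, 2] -> [0, 8, -5, 2] (max |s|=8)
Stage 2 (ABS): |0|=0, |8|=8, |-5|=5, |2|=2 -> [0, 8, 5, 2] (max |s|=8)
Stage 3 (OFFSET -2): 0+-2=-2, 8+-2=6, 5+-2=3, 2+-2=0 -> [-2, 6, 3, 0] (max |s|=6)
Stage 4 (ABS): |-2|=2, |6|=6, |3|=3, |0|=0 -> [2, 6, 3, 0] (max |s|=6)
Stage 5 (DIFF): s[0]=2, 6-2=4, 3-6=-3, 0-3=-3 -> [2, 4, -3, -3] (max |s|=4)
Overall max amplitude: 8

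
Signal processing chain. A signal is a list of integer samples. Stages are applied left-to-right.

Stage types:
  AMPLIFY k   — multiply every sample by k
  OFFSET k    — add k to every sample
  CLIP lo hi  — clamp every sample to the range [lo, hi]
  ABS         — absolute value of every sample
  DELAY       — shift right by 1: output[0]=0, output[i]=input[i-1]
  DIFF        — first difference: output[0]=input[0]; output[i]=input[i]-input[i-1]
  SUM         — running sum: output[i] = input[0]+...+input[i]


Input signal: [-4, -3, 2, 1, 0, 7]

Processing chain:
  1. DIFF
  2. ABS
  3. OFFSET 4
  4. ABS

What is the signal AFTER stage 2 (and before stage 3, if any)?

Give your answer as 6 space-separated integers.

Input: [-4, -3, 2, 1, 0, 7]
Stage 1 (DIFF): s[0]=-4, -3--4=1, 2--3=5, 1-2=-1, 0-1=-1, 7-0=7 -> [-4, 1, 5, -1, -1, 7]
Stage 2 (ABS): |-4|=4, |1|=1, |5|=5, |-1|=1, |-1|=1, |7|=7 -> [4, 1, 5, 1, 1, 7]

Answer: 4 1 5 1 1 7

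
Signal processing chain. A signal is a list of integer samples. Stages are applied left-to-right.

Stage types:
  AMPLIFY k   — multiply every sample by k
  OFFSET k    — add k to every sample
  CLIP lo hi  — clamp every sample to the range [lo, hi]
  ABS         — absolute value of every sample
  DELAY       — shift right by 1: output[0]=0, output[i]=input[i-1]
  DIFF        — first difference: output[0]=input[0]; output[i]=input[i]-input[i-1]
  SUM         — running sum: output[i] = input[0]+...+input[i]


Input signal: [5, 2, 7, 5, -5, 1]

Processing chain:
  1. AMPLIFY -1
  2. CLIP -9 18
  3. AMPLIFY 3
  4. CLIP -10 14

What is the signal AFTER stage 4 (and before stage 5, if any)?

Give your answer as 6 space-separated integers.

Answer: -10 -6 -10 -10 14 -3

Derivation:
Input: [5, 2, 7, 5, -5, 1]
Stage 1 (AMPLIFY -1): 5*-1=-5, 2*-1=-2, 7*-1=-7, 5*-1=-5, -5*-1=5, 1*-1=-1 -> [-5, -2, -7, -5, 5, -1]
Stage 2 (CLIP -9 18): clip(-5,-9,18)=-5, clip(-2,-9,18)=-2, clip(-7,-9,18)=-7, clip(-5,-9,18)=-5, clip(5,-9,18)=5, clip(-1,-9,18)=-1 -> [-5, -2, -7, -5, 5, -1]
Stage 3 (AMPLIFY 3): -5*3=-15, -2*3=-6, -7*3=-21, -5*3=-15, 5*3=15, -1*3=-3 -> [-15, -6, -21, -15, 15, -3]
Stage 4 (CLIP -10 14): clip(-15,-10,14)=-10, clip(-6,-10,14)=-6, clip(-21,-10,14)=-10, clip(-15,-10,14)=-10, clip(15,-10,14)=14, clip(-3,-10,14)=-3 -> [-10, -6, -10, -10, 14, -3]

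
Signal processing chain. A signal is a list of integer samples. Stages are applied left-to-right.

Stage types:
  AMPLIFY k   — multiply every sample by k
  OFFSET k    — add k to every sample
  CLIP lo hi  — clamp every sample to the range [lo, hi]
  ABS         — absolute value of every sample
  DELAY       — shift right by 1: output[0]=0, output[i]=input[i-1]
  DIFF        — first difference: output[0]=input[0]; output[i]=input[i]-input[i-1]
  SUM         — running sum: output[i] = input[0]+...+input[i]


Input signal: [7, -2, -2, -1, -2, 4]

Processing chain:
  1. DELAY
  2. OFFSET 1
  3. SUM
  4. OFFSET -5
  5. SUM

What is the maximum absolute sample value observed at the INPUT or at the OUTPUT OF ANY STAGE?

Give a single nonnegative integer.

Answer: 9

Derivation:
Input: [7, -2, -2, -1, -2, 4] (max |s|=7)
Stage 1 (DELAY): [0, 7, -2, -2, -1, -2] = [0, 7, -2, -2, -1, -2] -> [0, 7, -2, -2, -1, -2] (max |s|=7)
Stage 2 (OFFSET 1): 0+1=1, 7+1=8, -2+1=-1, -2+1=-1, -1+1=0, -2+1=-1 -> [1, 8, -1, -1, 0, -1] (max |s|=8)
Stage 3 (SUM): sum[0..0]=1, sum[0..1]=9, sum[0..2]=8, sum[0..3]=7, sum[0..4]=7, sum[0..5]=6 -> [1, 9, 8, 7, 7, 6] (max |s|=9)
Stage 4 (OFFSET -5): 1+-5=-4, 9+-5=4, 8+-5=3, 7+-5=2, 7+-5=2, 6+-5=1 -> [-4, 4, 3, 2, 2, 1] (max |s|=4)
Stage 5 (SUM): sum[0..0]=-4, sum[0..1]=0, sum[0..2]=3, sum[0..3]=5, sum[0..4]=7, sum[0..5]=8 -> [-4, 0, 3, 5, 7, 8] (max |s|=8)
Overall max amplitude: 9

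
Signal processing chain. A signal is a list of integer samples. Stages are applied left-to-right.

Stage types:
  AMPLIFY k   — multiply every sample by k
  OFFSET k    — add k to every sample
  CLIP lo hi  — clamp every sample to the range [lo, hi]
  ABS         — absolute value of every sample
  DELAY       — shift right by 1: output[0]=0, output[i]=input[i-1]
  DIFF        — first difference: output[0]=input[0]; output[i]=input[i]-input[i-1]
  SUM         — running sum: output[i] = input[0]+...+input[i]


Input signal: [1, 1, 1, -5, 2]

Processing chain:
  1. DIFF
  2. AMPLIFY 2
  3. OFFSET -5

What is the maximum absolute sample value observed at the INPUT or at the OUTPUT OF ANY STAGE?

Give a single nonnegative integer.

Answer: 17

Derivation:
Input: [1, 1, 1, -5, 2] (max |s|=5)
Stage 1 (DIFF): s[0]=1, 1-1=0, 1-1=0, -5-1=-6, 2--5=7 -> [1, 0, 0, -6, 7] (max |s|=7)
Stage 2 (AMPLIFY 2): 1*2=2, 0*2=0, 0*2=0, -6*2=-12, 7*2=14 -> [2, 0, 0, -12, 14] (max |s|=14)
Stage 3 (OFFSET -5): 2+-5=-3, 0+-5=-5, 0+-5=-5, -12+-5=-17, 14+-5=9 -> [-3, -5, -5, -17, 9] (max |s|=17)
Overall max amplitude: 17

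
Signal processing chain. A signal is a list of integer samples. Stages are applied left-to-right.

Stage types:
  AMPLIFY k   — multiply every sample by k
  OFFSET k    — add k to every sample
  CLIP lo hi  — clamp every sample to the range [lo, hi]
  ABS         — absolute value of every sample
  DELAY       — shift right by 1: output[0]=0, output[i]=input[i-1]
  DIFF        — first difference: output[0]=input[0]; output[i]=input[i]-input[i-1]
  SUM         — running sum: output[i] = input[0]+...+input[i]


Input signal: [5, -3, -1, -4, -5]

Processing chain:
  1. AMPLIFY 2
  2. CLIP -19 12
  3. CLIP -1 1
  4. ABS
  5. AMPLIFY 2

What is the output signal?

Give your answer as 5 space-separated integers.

Input: [5, -3, -1, -4, -5]
Stage 1 (AMPLIFY 2): 5*2=10, -3*2=-6, -1*2=-2, -4*2=-8, -5*2=-10 -> [10, -6, -2, -8, -10]
Stage 2 (CLIP -19 12): clip(10,-19,12)=10, clip(-6,-19,12)=-6, clip(-2,-19,12)=-2, clip(-8,-19,12)=-8, clip(-10,-19,12)=-10 -> [10, -6, -2, -8, -10]
Stage 3 (CLIP -1 1): clip(10,-1,1)=1, clip(-6,-1,1)=-1, clip(-2,-1,1)=-1, clip(-8,-1,1)=-1, clip(-10,-1,1)=-1 -> [1, -1, -1, -1, -1]
Stage 4 (ABS): |1|=1, |-1|=1, |-1|=1, |-1|=1, |-1|=1 -> [1, 1, 1, 1, 1]
Stage 5 (AMPLIFY 2): 1*2=2, 1*2=2, 1*2=2, 1*2=2, 1*2=2 -> [2, 2, 2, 2, 2]

Answer: 2 2 2 2 2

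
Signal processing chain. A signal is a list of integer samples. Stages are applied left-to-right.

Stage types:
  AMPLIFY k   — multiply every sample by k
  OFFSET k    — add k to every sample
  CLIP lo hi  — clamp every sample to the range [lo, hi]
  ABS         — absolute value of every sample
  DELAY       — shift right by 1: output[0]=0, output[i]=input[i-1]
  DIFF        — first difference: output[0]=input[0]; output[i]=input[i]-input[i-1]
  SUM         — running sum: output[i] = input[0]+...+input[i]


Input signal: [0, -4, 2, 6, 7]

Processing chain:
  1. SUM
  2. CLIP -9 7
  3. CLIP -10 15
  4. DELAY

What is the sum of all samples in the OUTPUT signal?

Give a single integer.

Answer: -2

Derivation:
Input: [0, -4, 2, 6, 7]
Stage 1 (SUM): sum[0..0]=0, sum[0..1]=-4, sum[0..2]=-2, sum[0..3]=4, sum[0..4]=11 -> [0, -4, -2, 4, 11]
Stage 2 (CLIP -9 7): clip(0,-9,7)=0, clip(-4,-9,7)=-4, clip(-2,-9,7)=-2, clip(4,-9,7)=4, clip(11,-9,7)=7 -> [0, -4, -2, 4, 7]
Stage 3 (CLIP -10 15): clip(0,-10,15)=0, clip(-4,-10,15)=-4, clip(-2,-10,15)=-2, clip(4,-10,15)=4, clip(7,-10,15)=7 -> [0, -4, -2, 4, 7]
Stage 4 (DELAY): [0, 0, -4, -2, 4] = [0, 0, -4, -2, 4] -> [0, 0, -4, -2, 4]
Output sum: -2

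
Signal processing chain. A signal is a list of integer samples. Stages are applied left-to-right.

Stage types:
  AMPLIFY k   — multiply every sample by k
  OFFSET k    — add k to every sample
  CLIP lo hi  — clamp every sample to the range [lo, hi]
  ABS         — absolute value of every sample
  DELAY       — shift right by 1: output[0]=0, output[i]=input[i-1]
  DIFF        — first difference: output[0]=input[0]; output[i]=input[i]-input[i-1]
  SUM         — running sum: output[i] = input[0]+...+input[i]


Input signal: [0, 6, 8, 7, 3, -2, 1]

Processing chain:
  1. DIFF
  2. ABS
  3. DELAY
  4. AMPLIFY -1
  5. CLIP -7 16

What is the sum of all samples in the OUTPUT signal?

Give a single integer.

Input: [0, 6, 8, 7, 3, -2, 1]
Stage 1 (DIFF): s[0]=0, 6-0=6, 8-6=2, 7-8=-1, 3-7=-4, -2-3=-5, 1--2=3 -> [0, 6, 2, -1, -4, -5, 3]
Stage 2 (ABS): |0|=0, |6|=6, |2|=2, |-1|=1, |-4|=4, |-5|=5, |3|=3 -> [0, 6, 2, 1, 4, 5, 3]
Stage 3 (DELAY): [0, 0, 6, 2, 1, 4, 5] = [0, 0, 6, 2, 1, 4, 5] -> [0, 0, 6, 2, 1, 4, 5]
Stage 4 (AMPLIFY -1): 0*-1=0, 0*-1=0, 6*-1=-6, 2*-1=-2, 1*-1=-1, 4*-1=-4, 5*-1=-5 -> [0, 0, -6, -2, -1, -4, -5]
Stage 5 (CLIP -7 16): clip(0,-7,16)=0, clip(0,-7,16)=0, clip(-6,-7,16)=-6, clip(-2,-7,16)=-2, clip(-1,-7,16)=-1, clip(-4,-7,16)=-4, clip(-5,-7,16)=-5 -> [0, 0, -6, -2, -1, -4, -5]
Output sum: -18

Answer: -18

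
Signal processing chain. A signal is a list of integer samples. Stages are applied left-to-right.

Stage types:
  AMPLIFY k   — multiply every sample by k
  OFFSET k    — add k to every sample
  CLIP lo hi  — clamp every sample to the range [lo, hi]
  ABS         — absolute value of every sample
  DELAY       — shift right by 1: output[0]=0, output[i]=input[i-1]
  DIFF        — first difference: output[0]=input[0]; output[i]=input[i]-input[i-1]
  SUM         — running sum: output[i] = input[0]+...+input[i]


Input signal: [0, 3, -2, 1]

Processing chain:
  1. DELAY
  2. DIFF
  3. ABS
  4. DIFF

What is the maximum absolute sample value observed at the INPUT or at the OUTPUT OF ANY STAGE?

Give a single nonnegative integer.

Answer: 5

Derivation:
Input: [0, 3, -2, 1] (max |s|=3)
Stage 1 (DELAY): [0, 0, 3, -2] = [0, 0, 3, -2] -> [0, 0, 3, -2] (max |s|=3)
Stage 2 (DIFF): s[0]=0, 0-0=0, 3-0=3, -2-3=-5 -> [0, 0, 3, -5] (max |s|=5)
Stage 3 (ABS): |0|=0, |0|=0, |3|=3, |-5|=5 -> [0, 0, 3, 5] (max |s|=5)
Stage 4 (DIFF): s[0]=0, 0-0=0, 3-0=3, 5-3=2 -> [0, 0, 3, 2] (max |s|=3)
Overall max amplitude: 5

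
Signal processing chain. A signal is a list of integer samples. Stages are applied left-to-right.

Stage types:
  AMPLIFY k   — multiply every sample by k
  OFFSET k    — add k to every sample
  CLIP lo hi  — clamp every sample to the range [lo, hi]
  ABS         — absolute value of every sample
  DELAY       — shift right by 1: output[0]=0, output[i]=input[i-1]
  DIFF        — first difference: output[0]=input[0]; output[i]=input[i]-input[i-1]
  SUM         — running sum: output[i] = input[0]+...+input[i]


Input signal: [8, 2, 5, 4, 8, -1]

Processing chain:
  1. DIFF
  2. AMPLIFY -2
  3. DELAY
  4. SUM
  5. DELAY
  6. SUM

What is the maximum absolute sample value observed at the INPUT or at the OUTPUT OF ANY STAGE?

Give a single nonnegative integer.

Answer: 38

Derivation:
Input: [8, 2, 5, 4, 8, -1] (max |s|=8)
Stage 1 (DIFF): s[0]=8, 2-8=-6, 5-2=3, 4-5=-1, 8-4=4, -1-8=-9 -> [8, -6, 3, -1, 4, -9] (max |s|=9)
Stage 2 (AMPLIFY -2): 8*-2=-16, -6*-2=12, 3*-2=-6, -1*-2=2, 4*-2=-8, -9*-2=18 -> [-16, 12, -6, 2, -8, 18] (max |s|=18)
Stage 3 (DELAY): [0, -16, 12, -6, 2, -8] = [0, -16, 12, -6, 2, -8] -> [0, -16, 12, -6, 2, -8] (max |s|=16)
Stage 4 (SUM): sum[0..0]=0, sum[0..1]=-16, sum[0..2]=-4, sum[0..3]=-10, sum[0..4]=-8, sum[0..5]=-16 -> [0, -16, -4, -10, -8, -16] (max |s|=16)
Stage 5 (DELAY): [0, 0, -16, -4, -10, -8] = [0, 0, -16, -4, -10, -8] -> [0, 0, -16, -4, -10, -8] (max |s|=16)
Stage 6 (SUM): sum[0..0]=0, sum[0..1]=0, sum[0..2]=-16, sum[0..3]=-20, sum[0..4]=-30, sum[0..5]=-38 -> [0, 0, -16, -20, -30, -38] (max |s|=38)
Overall max amplitude: 38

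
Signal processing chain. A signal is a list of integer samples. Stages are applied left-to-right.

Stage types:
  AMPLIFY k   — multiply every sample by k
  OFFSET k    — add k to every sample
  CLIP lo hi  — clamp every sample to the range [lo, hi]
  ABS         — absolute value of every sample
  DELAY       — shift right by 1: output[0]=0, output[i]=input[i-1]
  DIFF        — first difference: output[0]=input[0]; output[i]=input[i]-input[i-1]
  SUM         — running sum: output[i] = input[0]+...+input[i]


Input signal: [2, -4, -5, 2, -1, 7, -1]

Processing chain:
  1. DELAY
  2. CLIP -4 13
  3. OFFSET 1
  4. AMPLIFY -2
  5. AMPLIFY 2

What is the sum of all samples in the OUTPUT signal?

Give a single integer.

Input: [2, -4, -5, 2, -1, 7, -1]
Stage 1 (DELAY): [0, 2, -4, -5, 2, -1, 7] = [0, 2, -4, -5, 2, -1, 7] -> [0, 2, -4, -5, 2, -1, 7]
Stage 2 (CLIP -4 13): clip(0,-4,13)=0, clip(2,-4,13)=2, clip(-4,-4,13)=-4, clip(-5,-4,13)=-4, clip(2,-4,13)=2, clip(-1,-4,13)=-1, clip(7,-4,13)=7 -> [0, 2, -4, -4, 2, -1, 7]
Stage 3 (OFFSET 1): 0+1=1, 2+1=3, -4+1=-3, -4+1=-3, 2+1=3, -1+1=0, 7+1=8 -> [1, 3, -3, -3, 3, 0, 8]
Stage 4 (AMPLIFY -2): 1*-2=-2, 3*-2=-6, -3*-2=6, -3*-2=6, 3*-2=-6, 0*-2=0, 8*-2=-16 -> [-2, -6, 6, 6, -6, 0, -16]
Stage 5 (AMPLIFY 2): -2*2=-4, -6*2=-12, 6*2=12, 6*2=12, -6*2=-12, 0*2=0, -16*2=-32 -> [-4, -12, 12, 12, -12, 0, -32]
Output sum: -36

Answer: -36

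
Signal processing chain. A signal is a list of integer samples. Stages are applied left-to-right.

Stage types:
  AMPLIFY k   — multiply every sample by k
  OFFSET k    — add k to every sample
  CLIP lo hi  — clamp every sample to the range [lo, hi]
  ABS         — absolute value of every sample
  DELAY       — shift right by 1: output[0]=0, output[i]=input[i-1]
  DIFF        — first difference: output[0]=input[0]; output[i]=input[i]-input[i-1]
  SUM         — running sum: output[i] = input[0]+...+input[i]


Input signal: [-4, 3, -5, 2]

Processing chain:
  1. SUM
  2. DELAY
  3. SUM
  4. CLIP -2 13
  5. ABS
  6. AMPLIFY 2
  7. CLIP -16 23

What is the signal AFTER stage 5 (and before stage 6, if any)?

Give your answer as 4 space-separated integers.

Answer: 0 2 2 2

Derivation:
Input: [-4, 3, -5, 2]
Stage 1 (SUM): sum[0..0]=-4, sum[0..1]=-1, sum[0..2]=-6, sum[0..3]=-4 -> [-4, -1, -6, -4]
Stage 2 (DELAY): [0, -4, -1, -6] = [0, -4, -1, -6] -> [0, -4, -1, -6]
Stage 3 (SUM): sum[0..0]=0, sum[0..1]=-4, sum[0..2]=-5, sum[0..3]=-11 -> [0, -4, -5, -11]
Stage 4 (CLIP -2 13): clip(0,-2,13)=0, clip(-4,-2,13)=-2, clip(-5,-2,13)=-2, clip(-11,-2,13)=-2 -> [0, -2, -2, -2]
Stage 5 (ABS): |0|=0, |-2|=2, |-2|=2, |-2|=2 -> [0, 2, 2, 2]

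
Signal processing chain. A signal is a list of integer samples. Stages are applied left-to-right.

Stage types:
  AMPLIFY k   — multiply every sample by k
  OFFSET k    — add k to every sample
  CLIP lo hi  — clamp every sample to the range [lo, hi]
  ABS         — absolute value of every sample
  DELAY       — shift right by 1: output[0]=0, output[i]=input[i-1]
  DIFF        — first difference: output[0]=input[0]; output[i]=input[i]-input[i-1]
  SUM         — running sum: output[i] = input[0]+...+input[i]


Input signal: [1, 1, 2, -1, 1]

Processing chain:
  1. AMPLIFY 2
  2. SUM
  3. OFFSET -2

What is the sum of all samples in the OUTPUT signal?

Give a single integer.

Input: [1, 1, 2, -1, 1]
Stage 1 (AMPLIFY 2): 1*2=2, 1*2=2, 2*2=4, -1*2=-2, 1*2=2 -> [2, 2, 4, -2, 2]
Stage 2 (SUM): sum[0..0]=2, sum[0..1]=4, sum[0..2]=8, sum[0..3]=6, sum[0..4]=8 -> [2, 4, 8, 6, 8]
Stage 3 (OFFSET -2): 2+-2=0, 4+-2=2, 8+-2=6, 6+-2=4, 8+-2=6 -> [0, 2, 6, 4, 6]
Output sum: 18

Answer: 18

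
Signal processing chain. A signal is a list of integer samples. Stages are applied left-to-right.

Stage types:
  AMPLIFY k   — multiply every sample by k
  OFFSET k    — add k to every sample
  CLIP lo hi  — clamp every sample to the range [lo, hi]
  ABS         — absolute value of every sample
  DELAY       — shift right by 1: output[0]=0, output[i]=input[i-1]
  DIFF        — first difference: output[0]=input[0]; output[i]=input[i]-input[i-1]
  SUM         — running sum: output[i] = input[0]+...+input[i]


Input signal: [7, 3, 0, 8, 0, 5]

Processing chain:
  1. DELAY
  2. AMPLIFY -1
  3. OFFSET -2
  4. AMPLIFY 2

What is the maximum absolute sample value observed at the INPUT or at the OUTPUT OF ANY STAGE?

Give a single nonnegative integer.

Input: [7, 3, 0, 8, 0, 5] (max |s|=8)
Stage 1 (DELAY): [0, 7, 3, 0, 8, 0] = [0, 7, 3, 0, 8, 0] -> [0, 7, 3, 0, 8, 0] (max |s|=8)
Stage 2 (AMPLIFY -1): 0*-1=0, 7*-1=-7, 3*-1=-3, 0*-1=0, 8*-1=-8, 0*-1=0 -> [0, -7, -3, 0, -8, 0] (max |s|=8)
Stage 3 (OFFSET -2): 0+-2=-2, -7+-2=-9, -3+-2=-5, 0+-2=-2, -8+-2=-10, 0+-2=-2 -> [-2, -9, -5, -2, -10, -2] (max |s|=10)
Stage 4 (AMPLIFY 2): -2*2=-4, -9*2=-18, -5*2=-10, -2*2=-4, -10*2=-20, -2*2=-4 -> [-4, -18, -10, -4, -20, -4] (max |s|=20)
Overall max amplitude: 20

Answer: 20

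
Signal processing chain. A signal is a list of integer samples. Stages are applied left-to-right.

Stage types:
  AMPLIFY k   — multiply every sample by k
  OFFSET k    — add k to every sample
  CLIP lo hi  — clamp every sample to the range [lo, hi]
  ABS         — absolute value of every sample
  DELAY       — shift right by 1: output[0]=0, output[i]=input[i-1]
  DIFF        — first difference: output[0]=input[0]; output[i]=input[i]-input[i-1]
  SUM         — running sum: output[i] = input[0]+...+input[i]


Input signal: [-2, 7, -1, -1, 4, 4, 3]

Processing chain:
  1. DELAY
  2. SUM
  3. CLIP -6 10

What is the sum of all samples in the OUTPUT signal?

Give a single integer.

Input: [-2, 7, -1, -1, 4, 4, 3]
Stage 1 (DELAY): [0, -2, 7, -1, -1, 4, 4] = [0, -2, 7, -1, -1, 4, 4] -> [0, -2, 7, -1, -1, 4, 4]
Stage 2 (SUM): sum[0..0]=0, sum[0..1]=-2, sum[0..2]=5, sum[0..3]=4, sum[0..4]=3, sum[0..5]=7, sum[0..6]=11 -> [0, -2, 5, 4, 3, 7, 11]
Stage 3 (CLIP -6 10): clip(0,-6,10)=0, clip(-2,-6,10)=-2, clip(5,-6,10)=5, clip(4,-6,10)=4, clip(3,-6,10)=3, clip(7,-6,10)=7, clip(11,-6,10)=10 -> [0, -2, 5, 4, 3, 7, 10]
Output sum: 27

Answer: 27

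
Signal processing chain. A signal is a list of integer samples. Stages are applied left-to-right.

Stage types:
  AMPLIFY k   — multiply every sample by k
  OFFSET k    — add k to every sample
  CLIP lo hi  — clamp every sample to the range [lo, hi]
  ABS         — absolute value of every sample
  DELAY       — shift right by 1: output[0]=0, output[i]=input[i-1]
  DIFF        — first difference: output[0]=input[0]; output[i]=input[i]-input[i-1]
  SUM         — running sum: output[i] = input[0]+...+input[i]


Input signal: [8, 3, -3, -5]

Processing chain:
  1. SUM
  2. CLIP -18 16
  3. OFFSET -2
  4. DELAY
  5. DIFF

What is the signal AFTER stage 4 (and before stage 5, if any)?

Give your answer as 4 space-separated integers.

Answer: 0 6 9 6

Derivation:
Input: [8, 3, -3, -5]
Stage 1 (SUM): sum[0..0]=8, sum[0..1]=11, sum[0..2]=8, sum[0..3]=3 -> [8, 11, 8, 3]
Stage 2 (CLIP -18 16): clip(8,-18,16)=8, clip(11,-18,16)=11, clip(8,-18,16)=8, clip(3,-18,16)=3 -> [8, 11, 8, 3]
Stage 3 (OFFSET -2): 8+-2=6, 11+-2=9, 8+-2=6, 3+-2=1 -> [6, 9, 6, 1]
Stage 4 (DELAY): [0, 6, 9, 6] = [0, 6, 9, 6] -> [0, 6, 9, 6]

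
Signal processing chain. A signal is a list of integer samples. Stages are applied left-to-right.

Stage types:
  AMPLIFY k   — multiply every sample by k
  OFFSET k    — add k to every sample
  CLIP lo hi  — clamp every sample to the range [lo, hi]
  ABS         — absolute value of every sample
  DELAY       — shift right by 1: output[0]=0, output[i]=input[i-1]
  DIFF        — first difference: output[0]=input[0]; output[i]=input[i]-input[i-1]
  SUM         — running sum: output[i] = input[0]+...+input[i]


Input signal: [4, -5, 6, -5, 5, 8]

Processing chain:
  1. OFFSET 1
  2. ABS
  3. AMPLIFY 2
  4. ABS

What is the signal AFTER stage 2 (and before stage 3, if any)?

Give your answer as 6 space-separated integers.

Answer: 5 4 7 4 6 9

Derivation:
Input: [4, -5, 6, -5, 5, 8]
Stage 1 (OFFSET 1): 4+1=5, -5+1=-4, 6+1=7, -5+1=-4, 5+1=6, 8+1=9 -> [5, -4, 7, -4, 6, 9]
Stage 2 (ABS): |5|=5, |-4|=4, |7|=7, |-4|=4, |6|=6, |9|=9 -> [5, 4, 7, 4, 6, 9]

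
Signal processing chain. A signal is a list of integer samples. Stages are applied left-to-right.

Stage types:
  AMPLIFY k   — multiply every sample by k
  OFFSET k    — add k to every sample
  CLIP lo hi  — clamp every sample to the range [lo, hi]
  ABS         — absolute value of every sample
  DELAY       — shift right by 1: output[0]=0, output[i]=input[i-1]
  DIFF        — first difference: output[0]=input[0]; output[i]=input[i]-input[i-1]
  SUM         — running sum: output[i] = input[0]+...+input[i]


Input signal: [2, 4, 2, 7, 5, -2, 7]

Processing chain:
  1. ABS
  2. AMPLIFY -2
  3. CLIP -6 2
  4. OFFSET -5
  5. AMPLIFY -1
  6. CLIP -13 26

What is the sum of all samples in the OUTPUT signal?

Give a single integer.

Input: [2, 4, 2, 7, 5, -2, 7]
Stage 1 (ABS): |2|=2, |4|=4, |2|=2, |7|=7, |5|=5, |-2|=2, |7|=7 -> [2, 4, 2, 7, 5, 2, 7]
Stage 2 (AMPLIFY -2): 2*-2=-4, 4*-2=-8, 2*-2=-4, 7*-2=-14, 5*-2=-10, 2*-2=-4, 7*-2=-14 -> [-4, -8, -4, -14, -10, -4, -14]
Stage 3 (CLIP -6 2): clip(-4,-6,2)=-4, clip(-8,-6,2)=-6, clip(-4,-6,2)=-4, clip(-14,-6,2)=-6, clip(-10,-6,2)=-6, clip(-4,-6,2)=-4, clip(-14,-6,2)=-6 -> [-4, -6, -4, -6, -6, -4, -6]
Stage 4 (OFFSET -5): -4+-5=-9, -6+-5=-11, -4+-5=-9, -6+-5=-11, -6+-5=-11, -4+-5=-9, -6+-5=-11 -> [-9, -11, -9, -11, -11, -9, -11]
Stage 5 (AMPLIFY -1): -9*-1=9, -11*-1=11, -9*-1=9, -11*-1=11, -11*-1=11, -9*-1=9, -11*-1=11 -> [9, 11, 9, 11, 11, 9, 11]
Stage 6 (CLIP -13 26): clip(9,-13,26)=9, clip(11,-13,26)=11, clip(9,-13,26)=9, clip(11,-13,26)=11, clip(11,-13,26)=11, clip(9,-13,26)=9, clip(11,-13,26)=11 -> [9, 11, 9, 11, 11, 9, 11]
Output sum: 71

Answer: 71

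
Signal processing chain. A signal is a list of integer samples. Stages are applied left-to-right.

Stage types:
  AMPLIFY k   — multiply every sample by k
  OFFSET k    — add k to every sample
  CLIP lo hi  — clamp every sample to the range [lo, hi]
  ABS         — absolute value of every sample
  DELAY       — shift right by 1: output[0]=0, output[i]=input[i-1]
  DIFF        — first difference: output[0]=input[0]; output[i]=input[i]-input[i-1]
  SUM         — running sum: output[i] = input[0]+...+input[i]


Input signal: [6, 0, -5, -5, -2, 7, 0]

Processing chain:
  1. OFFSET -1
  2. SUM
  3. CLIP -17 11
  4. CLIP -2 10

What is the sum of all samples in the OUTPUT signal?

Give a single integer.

Answer: -1

Derivation:
Input: [6, 0, -5, -5, -2, 7, 0]
Stage 1 (OFFSET -1): 6+-1=5, 0+-1=-1, -5+-1=-6, -5+-1=-6, -2+-1=-3, 7+-1=6, 0+-1=-1 -> [5, -1, -6, -6, -3, 6, -1]
Stage 2 (SUM): sum[0..0]=5, sum[0..1]=4, sum[0..2]=-2, sum[0..3]=-8, sum[0..4]=-11, sum[0..5]=-5, sum[0..6]=-6 -> [5, 4, -2, -8, -11, -5, -6]
Stage 3 (CLIP -17 11): clip(5,-17,11)=5, clip(4,-17,11)=4, clip(-2,-17,11)=-2, clip(-8,-17,11)=-8, clip(-11,-17,11)=-11, clip(-5,-17,11)=-5, clip(-6,-17,11)=-6 -> [5, 4, -2, -8, -11, -5, -6]
Stage 4 (CLIP -2 10): clip(5,-2,10)=5, clip(4,-2,10)=4, clip(-2,-2,10)=-2, clip(-8,-2,10)=-2, clip(-11,-2,10)=-2, clip(-5,-2,10)=-2, clip(-6,-2,10)=-2 -> [5, 4, -2, -2, -2, -2, -2]
Output sum: -1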